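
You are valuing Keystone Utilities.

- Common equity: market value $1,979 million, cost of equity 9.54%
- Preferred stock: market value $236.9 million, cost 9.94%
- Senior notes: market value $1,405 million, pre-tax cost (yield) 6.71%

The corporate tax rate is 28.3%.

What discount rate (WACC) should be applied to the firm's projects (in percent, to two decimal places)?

Total capital V = 1979 + 236.9 + 1405 = 3620.9.
Equity: weight = 1979/3620.9 = 0.5465; cost = 9.54%.
Preferred: weight = 236.9/3620.9 = 0.0654; cost = 9.94%.
Senior notes: weight = 1405/3620.9 = 0.3880; after-tax cost = 6.71% × (1 − 28.3%) = 4.8111%.
WACC = 0.5465 × 9.5400% + 0.0654 × 9.9400% + 0.3880 × 4.8111% = 7.7312%.

7.73%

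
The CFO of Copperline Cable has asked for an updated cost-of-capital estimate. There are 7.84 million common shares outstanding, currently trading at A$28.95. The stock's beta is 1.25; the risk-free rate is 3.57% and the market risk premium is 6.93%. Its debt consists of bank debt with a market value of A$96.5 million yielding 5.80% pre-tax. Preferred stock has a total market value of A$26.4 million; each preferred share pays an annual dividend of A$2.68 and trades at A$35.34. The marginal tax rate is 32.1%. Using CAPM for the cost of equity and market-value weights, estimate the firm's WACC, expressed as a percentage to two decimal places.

9.59%

Cost of equity via CAPM: Re = 3.57% + 1.25 × 6.93% = 12.2325%.
Cost of preferred: Rp = 2.68 / 35.34 = 7.5835%.
Market value of equity E = 28.95 × 7.84m = 226.968m.
Total capital V = 226.968 + 26.4 + 96.5 = 349.868.
Equity: weight = 226.968/349.868 = 0.6487; cost = 12.2325%.
Preferred: weight = 26.4/349.868 = 0.0755; cost = 7.5835%.
Bank debt: weight = 96.5/349.868 = 0.2758; after-tax cost = 5.8% × (1 − 32.1%) = 3.9382%.
WACC = 0.6487 × 12.2325% + 0.0755 × 7.5835% + 0.2758 × 3.9382% = 9.5940%.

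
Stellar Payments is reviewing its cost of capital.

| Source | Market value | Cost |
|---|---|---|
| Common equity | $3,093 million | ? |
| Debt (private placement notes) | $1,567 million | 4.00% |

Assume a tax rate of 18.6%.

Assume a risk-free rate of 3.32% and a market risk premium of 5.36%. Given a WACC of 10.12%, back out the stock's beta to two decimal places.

Total capital V = 3093 + 1567 = 4660.
Equity weight = 3093/4660 = 0.6637.
Private placement notes weight = 1567/4660 = 0.3363.
Debt contribution = 0.3363 × 4% × (1 − 18.6%) = 1.0949%.
Required equity contribution = 10.12% − 1.0949% = 9.0251%  ⇒  Re = 13.5975%.
CAPM: 13.5975% = 3.32% + β × 5.36%  ⇒  β = 1.9174.

1.92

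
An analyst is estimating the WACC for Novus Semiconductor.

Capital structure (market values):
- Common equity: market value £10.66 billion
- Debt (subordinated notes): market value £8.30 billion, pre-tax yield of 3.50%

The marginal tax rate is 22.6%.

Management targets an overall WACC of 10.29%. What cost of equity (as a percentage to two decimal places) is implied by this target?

16.19%

Total capital V = 10.66 + 8.3 = 18.96.
Equity weight = 10.66/18.96 = 0.5622.
Subordinated notes weight = 8.3/18.96 = 0.4378.
Debt contribution = 0.4378 × 3.5% × (1 − 22.6%) = 1.1859%.
Required equity contribution = 10.29% − 1.1859% = 9.1041%.
Re = 9.1041% / 0.5622 = 16.1927%.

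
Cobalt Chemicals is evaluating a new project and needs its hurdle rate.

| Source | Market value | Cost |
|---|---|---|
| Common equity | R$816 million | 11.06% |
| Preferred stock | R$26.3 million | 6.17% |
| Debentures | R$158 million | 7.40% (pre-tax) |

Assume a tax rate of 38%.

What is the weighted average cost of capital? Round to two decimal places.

Total capital V = 816 + 26.3 + 158 = 1000.3.
Equity: weight = 816/1000.3 = 0.8158; cost = 11.06%.
Preferred: weight = 26.3/1000.3 = 0.0263; cost = 6.17%.
Debentures: weight = 158/1000.3 = 0.1580; after-tax cost = 7.4% × (1 − 38%) = 4.5880%.
WACC = 0.8158 × 11.0600% + 0.0263 × 6.1700% + 0.1580 × 4.5880% = 9.9092%.

9.91%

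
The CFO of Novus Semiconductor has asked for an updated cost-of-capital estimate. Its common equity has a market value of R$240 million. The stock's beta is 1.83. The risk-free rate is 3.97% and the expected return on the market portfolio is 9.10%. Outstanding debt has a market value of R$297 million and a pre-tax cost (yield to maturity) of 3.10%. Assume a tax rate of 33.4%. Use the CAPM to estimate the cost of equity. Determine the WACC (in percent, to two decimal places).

7.11%

Market risk premium = 9.1% − 3.97% = 5.13%.
Cost of equity via CAPM: Re = 3.97% + 1.83 × 5.13% = 13.3579%.
Total capital V = 240 + 297 = 537.
Equity: weight = 240/537 = 0.4469; cost = 13.3579%.
Debt: weight = 297/537 = 0.5531; after-tax cost = 3.1% × (1 − 33.4%) = 2.0646%.
WACC = 0.4469 × 13.3579% + 0.5531 × 2.0646% = 7.1119%.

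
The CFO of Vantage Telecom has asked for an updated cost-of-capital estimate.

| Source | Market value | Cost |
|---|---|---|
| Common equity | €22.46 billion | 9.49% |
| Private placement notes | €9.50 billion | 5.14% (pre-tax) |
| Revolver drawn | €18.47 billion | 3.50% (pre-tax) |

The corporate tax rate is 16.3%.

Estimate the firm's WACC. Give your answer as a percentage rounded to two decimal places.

6.11%

Total capital V = 22.46 + 9.5 + 18.47 = 50.43.
Equity: weight = 22.46/50.43 = 0.4454; cost = 9.49%.
Private placement notes: weight = 9.5/50.43 = 0.1884; after-tax cost = 5.14% × (1 − 16.3%) = 4.3022%.
Revolver drawn: weight = 18.47/50.43 = 0.3663; after-tax cost = 3.5% × (1 − 16.3%) = 2.9295%.
WACC = 0.4454 × 9.4900% + 0.1884 × 4.3022% + 0.3663 × 2.9295% = 6.1099%.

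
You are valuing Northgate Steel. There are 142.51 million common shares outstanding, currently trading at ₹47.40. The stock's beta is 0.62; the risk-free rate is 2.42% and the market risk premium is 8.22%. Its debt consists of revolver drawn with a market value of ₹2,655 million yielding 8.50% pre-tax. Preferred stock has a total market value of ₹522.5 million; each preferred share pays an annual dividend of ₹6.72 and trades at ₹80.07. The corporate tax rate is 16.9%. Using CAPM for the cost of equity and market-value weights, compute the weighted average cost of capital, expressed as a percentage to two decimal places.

7.44%

Cost of equity via CAPM: Re = 2.42% + 0.62 × 8.22% = 7.5164%.
Cost of preferred: Rp = 6.72 / 80.07 = 8.3927%.
Market value of equity E = 47.4 × 142.51m = 6754.974m.
Total capital V = 6754.974 + 522.5 + 2655 = 9932.474.
Equity: weight = 6754.974/9932.474 = 0.6801; cost = 7.5164%.
Preferred: weight = 522.5/9932.474 = 0.0526; cost = 8.3927%.
Revolver drawn: weight = 2655/9932.474 = 0.2673; after-tax cost = 8.5% × (1 − 16.9%) = 7.0635%.
WACC = 0.6801 × 7.5164% + 0.0526 × 8.3927% + 0.2673 × 7.0635% = 7.4414%.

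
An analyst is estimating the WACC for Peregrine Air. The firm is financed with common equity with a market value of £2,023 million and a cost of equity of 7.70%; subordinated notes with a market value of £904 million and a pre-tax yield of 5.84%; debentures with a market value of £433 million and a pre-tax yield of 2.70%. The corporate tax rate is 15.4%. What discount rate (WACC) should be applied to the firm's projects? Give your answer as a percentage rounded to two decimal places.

Total capital V = 2023 + 904 + 433 = 3360.
Equity: weight = 2023/3360 = 0.6021; cost = 7.7%.
Subordinated notes: weight = 904/3360 = 0.2690; after-tax cost = 5.84% × (1 − 15.4%) = 4.9406%.
Debentures: weight = 433/3360 = 0.1289; after-tax cost = 2.7% × (1 − 15.4%) = 2.2842%.
WACC = 0.6021 × 7.7000% + 0.2690 × 4.9406% + 0.1289 × 2.2842% = 6.2597%.

6.26%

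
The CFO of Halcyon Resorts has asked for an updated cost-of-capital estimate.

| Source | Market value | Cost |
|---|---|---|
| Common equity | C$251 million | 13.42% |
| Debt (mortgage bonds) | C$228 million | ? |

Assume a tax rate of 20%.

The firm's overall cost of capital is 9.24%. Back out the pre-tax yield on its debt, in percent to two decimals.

Total capital V = 251 + 228 = 479.
Equity weight = 251/479 = 0.5240.
Mortgage bonds weight = 228/479 = 0.4760.
Equity contribution = 0.5240 × 13.42% = 7.0322%.
Remaining for debt = 9.24% − 7.0322% = 2.2078%.
Rd × (1 − 20%) × 0.4760 = 2.2078%  ⇒  Rd = 5.7979%.

5.80%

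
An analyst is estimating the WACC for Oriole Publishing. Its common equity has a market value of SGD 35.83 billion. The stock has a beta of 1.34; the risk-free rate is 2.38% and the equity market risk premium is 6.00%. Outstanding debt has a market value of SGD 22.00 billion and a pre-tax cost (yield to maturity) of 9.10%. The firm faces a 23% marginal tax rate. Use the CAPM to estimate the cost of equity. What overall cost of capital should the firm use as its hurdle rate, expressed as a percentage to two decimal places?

Cost of equity via CAPM: Re = 2.38% + 1.34 × 6.0% = 10.4200%.
Total capital V = 35.83 + 22 = 57.83.
Equity: weight = 35.83/57.83 = 0.6196; cost = 10.42%.
Debt: weight = 22/57.83 = 0.3804; after-tax cost = 9.1% × (1 − 23%) = 7.0070%.
WACC = 0.6196 × 10.4200% + 0.3804 × 7.0070% = 9.1216%.

9.12%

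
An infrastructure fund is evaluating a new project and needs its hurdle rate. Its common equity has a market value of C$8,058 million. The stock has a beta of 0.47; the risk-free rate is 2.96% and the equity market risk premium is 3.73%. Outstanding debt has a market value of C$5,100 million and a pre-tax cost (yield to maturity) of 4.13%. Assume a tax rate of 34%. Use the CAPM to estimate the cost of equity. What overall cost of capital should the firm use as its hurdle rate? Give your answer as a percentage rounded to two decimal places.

3.94%

Cost of equity via CAPM: Re = 2.96% + 0.47 × 3.73% = 4.7131%.
Total capital V = 8058 + 5100 = 13158.
Equity: weight = 8058/13158 = 0.6124; cost = 4.7131%.
Debt: weight = 5100/13158 = 0.3876; after-tax cost = 4.13% × (1 − 34%) = 2.7258%.
WACC = 0.6124 × 4.7131% + 0.3876 × 2.7258% = 3.9428%.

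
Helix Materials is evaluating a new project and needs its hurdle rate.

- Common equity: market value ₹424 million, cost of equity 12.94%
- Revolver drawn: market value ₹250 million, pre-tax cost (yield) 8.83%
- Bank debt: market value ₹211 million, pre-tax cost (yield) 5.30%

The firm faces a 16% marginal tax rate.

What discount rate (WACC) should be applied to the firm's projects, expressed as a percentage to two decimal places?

9.36%

Total capital V = 424 + 250 + 211 = 885.
Equity: weight = 424/885 = 0.4791; cost = 12.94%.
Revolver drawn: weight = 250/885 = 0.2825; after-tax cost = 8.83% × (1 − 16%) = 7.4172%.
Bank debt: weight = 211/885 = 0.2384; after-tax cost = 5.3% × (1 − 16%) = 4.4520%.
WACC = 0.4791 × 12.9400% + 0.2825 × 7.4172% + 0.2384 × 4.4520% = 9.3562%.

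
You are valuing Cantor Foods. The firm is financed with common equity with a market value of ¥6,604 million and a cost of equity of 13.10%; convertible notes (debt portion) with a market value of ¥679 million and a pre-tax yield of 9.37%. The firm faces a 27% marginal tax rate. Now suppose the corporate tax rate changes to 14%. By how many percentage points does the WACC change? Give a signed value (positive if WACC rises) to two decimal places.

+0.11 pp

Current WACC:
Total capital V = 6604 + 679 = 7283.
Equity: weight = 6604/7283 = 0.9068; cost = 13.1%.
Convertible notes (debt portion): weight = 679/7283 = 0.0932; after-tax cost = 9.37% × (1 − 27%) = 6.8401%.
WACC = 0.9068 × 13.1000% + 0.0932 × 6.8401% = 12.5164%.
After the change:
Total capital V = 6604 + 679 = 7283.
Equity: weight = 6604/7283 = 0.9068; cost = 13.1%.
Convertible notes (debt portion): weight = 679/7283 = 0.0932; after-tax cost = 9.37% × (1 − 14%) = 8.0582%.
WACC = 0.9068 × 13.1000% + 0.0932 × 8.0582% = 12.6299%.
Change in WACC = 12.6299% − 12.5164% = 0.1136 pp.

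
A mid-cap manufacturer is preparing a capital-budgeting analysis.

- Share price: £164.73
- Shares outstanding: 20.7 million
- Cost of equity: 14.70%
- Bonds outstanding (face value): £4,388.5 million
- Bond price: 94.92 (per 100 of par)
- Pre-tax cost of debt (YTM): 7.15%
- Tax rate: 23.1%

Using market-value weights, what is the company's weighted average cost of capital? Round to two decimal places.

9.64%

Market value of equity E = 164.73 × 20.7m = 3409.911m. Market value of debt D = 4388.5m × 94.92/100 = 4165.5642m.
Total capital V = 3409.911 + 4165.5642 = 7575.4752.
Equity: weight = 3409.911/7575.4752 = 0.4501; cost = 14.7%.
Bonds outstanding: weight = 4165.5642/7575.4752 = 0.5499; after-tax cost = 7.15% × (1 − 23.1%) = 5.4984%.
WACC = 0.4501 × 14.7000% + 0.5499 × 5.4984% = 9.6402%.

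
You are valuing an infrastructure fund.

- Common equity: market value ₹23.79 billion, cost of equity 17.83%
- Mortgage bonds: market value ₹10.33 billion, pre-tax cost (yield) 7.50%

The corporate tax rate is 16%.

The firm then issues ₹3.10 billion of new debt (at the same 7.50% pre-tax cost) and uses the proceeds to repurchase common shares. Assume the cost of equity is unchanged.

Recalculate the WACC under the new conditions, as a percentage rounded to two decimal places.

After the change:
Total capital V = 20.69 + 13.43 = 34.12.
Equity: weight = 20.69/34.12 = 0.6064; cost = 17.83%.
Mortgage bonds: weight = 13.43/34.12 = 0.3936; after-tax cost = 7.5% × (1 − 16%) = 6.3000%.
WACC = 0.6064 × 17.8300% + 0.3936 × 6.3000% = 13.2917%.

13.29%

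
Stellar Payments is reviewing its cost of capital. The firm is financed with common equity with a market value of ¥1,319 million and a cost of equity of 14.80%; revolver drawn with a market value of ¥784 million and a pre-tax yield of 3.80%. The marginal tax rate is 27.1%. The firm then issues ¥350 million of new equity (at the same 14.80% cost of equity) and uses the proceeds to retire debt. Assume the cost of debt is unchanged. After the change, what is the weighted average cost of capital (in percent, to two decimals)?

After the change:
Total capital V = 1669 + 434 = 2103.
Equity: weight = 1669/2103 = 0.7936; cost = 14.8%.
Revolver drawn: weight = 434/2103 = 0.2064; after-tax cost = 3.8% × (1 − 27.1%) = 2.7702%.
WACC = 0.7936 × 14.8000% + 0.2064 × 2.7702% = 12.3174%.

12.32%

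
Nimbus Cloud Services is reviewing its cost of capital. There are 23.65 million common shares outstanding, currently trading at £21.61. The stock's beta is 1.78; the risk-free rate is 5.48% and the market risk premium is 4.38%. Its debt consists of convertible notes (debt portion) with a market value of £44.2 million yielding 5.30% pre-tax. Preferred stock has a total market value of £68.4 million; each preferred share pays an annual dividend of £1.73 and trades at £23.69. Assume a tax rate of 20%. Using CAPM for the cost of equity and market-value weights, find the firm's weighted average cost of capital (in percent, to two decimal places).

Cost of equity via CAPM: Re = 5.48% + 1.78 × 4.38% = 13.2764%.
Cost of preferred: Rp = 1.73 / 23.69 = 7.3027%.
Market value of equity E = 21.61 × 23.65m = 511.0765m.
Total capital V = 511.0765 + 68.4 + 44.2 = 623.6765.
Equity: weight = 511.0765/623.6765 = 0.8195; cost = 13.2764%.
Preferred: weight = 68.4/623.6765 = 0.1097; cost = 7.3027%.
Convertible notes (debt portion): weight = 44.2/623.6765 = 0.0709; after-tax cost = 5.3% × (1 − 20%) = 4.2400%.
WACC = 0.8195 × 13.2764% + 0.1097 × 7.3027% + 0.0709 × 4.2400% = 11.9808%.

11.98%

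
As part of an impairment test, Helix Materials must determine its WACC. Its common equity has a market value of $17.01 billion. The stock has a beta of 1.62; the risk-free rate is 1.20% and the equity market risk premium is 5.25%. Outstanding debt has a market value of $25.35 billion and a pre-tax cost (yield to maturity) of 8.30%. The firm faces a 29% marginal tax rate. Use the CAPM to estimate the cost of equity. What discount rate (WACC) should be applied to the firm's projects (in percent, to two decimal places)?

7.42%

Cost of equity via CAPM: Re = 1.2% + 1.62 × 5.25% = 9.7050%.
Total capital V = 17.01 + 25.35 = 42.36.
Equity: weight = 17.01/42.36 = 0.4016; cost = 9.705%.
Debt: weight = 25.35/42.36 = 0.5984; after-tax cost = 8.3% × (1 − 29%) = 5.8930%.
WACC = 0.4016 × 9.7050% + 0.5984 × 5.8930% = 7.4237%.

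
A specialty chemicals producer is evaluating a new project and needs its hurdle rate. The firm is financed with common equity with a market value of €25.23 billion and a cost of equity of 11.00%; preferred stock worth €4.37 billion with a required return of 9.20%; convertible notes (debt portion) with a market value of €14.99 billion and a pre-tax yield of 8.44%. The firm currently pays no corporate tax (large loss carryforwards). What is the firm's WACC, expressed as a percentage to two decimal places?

9.96%

Total capital V = 25.23 + 4.37 + 14.99 = 44.59.
Equity: weight = 25.23/44.59 = 0.5658; cost = 11%.
Preferred: weight = 4.37/44.59 = 0.0980; cost = 9.2%.
Convertible notes (debt portion): weight = 14.99/44.59 = 0.3362; after-tax cost = 8.44% × (1 − 0%) = 8.4400%.
WACC = 0.5658 × 11.0000% + 0.0980 × 9.2000% + 0.3362 × 8.4400% = 9.9630%.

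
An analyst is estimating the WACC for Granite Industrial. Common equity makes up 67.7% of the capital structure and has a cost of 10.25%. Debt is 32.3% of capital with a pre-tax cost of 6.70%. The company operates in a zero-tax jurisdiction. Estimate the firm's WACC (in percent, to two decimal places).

After-tax cost of debt = 6.7% × (1 − 0%) = 6.7000%.
WACC = 0.677 × 10.2500% + 0.323 × 6.7000% = 9.1034%.

9.10%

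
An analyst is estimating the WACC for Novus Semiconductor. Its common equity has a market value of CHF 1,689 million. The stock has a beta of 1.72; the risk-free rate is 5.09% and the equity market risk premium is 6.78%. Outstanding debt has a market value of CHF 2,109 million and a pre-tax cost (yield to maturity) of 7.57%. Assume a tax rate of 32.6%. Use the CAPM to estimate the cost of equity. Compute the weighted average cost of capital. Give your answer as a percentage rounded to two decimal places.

10.28%

Cost of equity via CAPM: Re = 5.09% + 1.72 × 6.78% = 16.7516%.
Total capital V = 1689 + 2109 = 3798.
Equity: weight = 1689/3798 = 0.4447; cost = 16.7516%.
Debt: weight = 2109/3798 = 0.5553; after-tax cost = 7.57% × (1 − 32.6%) = 5.1022%.
WACC = 0.4447 × 16.7516% + 0.5553 × 5.1022% = 10.2828%.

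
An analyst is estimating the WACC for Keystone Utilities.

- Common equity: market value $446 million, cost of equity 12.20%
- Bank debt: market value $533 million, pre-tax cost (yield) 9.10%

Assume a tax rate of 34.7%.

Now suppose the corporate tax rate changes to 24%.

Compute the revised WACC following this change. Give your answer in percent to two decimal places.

After the change:
Total capital V = 446 + 533 = 979.
Equity: weight = 446/979 = 0.4556; cost = 12.2%.
Bank debt: weight = 533/979 = 0.5444; after-tax cost = 9.1% × (1 − 24%) = 6.9160%.
WACC = 0.4556 × 12.2000% + 0.5444 × 6.9160% = 9.3232%.

9.32%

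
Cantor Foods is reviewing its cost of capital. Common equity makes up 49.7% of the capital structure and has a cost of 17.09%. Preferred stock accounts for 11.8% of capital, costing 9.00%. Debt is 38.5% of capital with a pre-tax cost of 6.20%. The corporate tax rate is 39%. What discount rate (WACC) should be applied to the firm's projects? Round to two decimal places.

After-tax cost of debt = 6.2% × (1 − 39%) = 3.7820%.
WACC = 0.497 × 17.0900% + 0.118 × 9.0000% + 0.385 × 3.7820% = 11.0118%.

11.01%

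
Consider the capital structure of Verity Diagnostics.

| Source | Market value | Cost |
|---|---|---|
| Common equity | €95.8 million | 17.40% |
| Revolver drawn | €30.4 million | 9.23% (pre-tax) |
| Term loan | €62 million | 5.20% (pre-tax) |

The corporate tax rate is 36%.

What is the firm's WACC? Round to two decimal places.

Total capital V = 95.8 + 30.4 + 62 = 188.2.
Equity: weight = 95.8/188.2 = 0.5090; cost = 17.4%.
Revolver drawn: weight = 30.4/188.2 = 0.1615; after-tax cost = 9.23% × (1 − 36%) = 5.9072%.
Term loan: weight = 62/188.2 = 0.3294; after-tax cost = 5.2% × (1 − 36%) = 3.3280%.
WACC = 0.5090 × 17.4000% + 0.1615 × 5.9072% + 0.3294 × 3.3280% = 10.9077%.

10.91%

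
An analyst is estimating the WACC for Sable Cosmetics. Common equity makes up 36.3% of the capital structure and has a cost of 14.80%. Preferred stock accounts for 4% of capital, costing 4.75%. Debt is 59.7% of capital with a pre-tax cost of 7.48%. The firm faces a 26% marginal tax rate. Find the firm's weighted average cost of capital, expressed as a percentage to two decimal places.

After-tax cost of debt = 7.48% × (1 − 26%) = 5.5352%.
WACC = 0.363 × 14.8000% + 0.040 × 4.7500% + 0.597 × 5.5352% = 8.8669%.

8.87%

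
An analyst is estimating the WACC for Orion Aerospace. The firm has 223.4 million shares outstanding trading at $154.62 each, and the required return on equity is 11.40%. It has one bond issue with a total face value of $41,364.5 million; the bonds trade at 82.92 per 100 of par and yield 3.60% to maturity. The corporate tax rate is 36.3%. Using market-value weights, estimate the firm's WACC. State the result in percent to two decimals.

Market value of equity E = 154.62 × 223.4m = 34542.108m. Market value of debt D = 41364.5m × 82.92/100 = 34299.4434m.
Total capital V = 34542.108 + 34299.4434 = 68841.5514.
Equity: weight = 34542.108/68841.5514 = 0.5018; cost = 11.4%.
Bonds outstanding: weight = 34299.4434/68841.5514 = 0.4982; after-tax cost = 3.6% × (1 − 36.3%) = 2.2932%.
WACC = 0.5018 × 11.4000% + 0.4982 × 2.2932% = 6.8627%.

6.86%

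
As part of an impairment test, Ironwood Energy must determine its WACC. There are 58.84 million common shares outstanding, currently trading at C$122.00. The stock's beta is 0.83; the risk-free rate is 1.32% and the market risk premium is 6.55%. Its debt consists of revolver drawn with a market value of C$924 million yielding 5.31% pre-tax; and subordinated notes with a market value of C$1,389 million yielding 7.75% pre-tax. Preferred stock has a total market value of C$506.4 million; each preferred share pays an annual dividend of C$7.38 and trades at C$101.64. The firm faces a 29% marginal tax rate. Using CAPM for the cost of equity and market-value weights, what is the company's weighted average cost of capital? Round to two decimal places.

Cost of equity via CAPM: Re = 1.32% + 0.83 × 6.55% = 6.7565%.
Cost of preferred: Rp = 7.38 / 101.64 = 7.2609%.
Market value of equity E = 122.0 × 58.84m = 7178.48m.
Total capital V = 7178.48 + 506.4 + 924 + 1389 = 9997.88.
Equity: weight = 7178.48/9997.88 = 0.7180; cost = 6.7565%.
Preferred: weight = 506.4/9997.88 = 0.0507; cost = 7.2609%.
Revolver drawn: weight = 924/9997.88 = 0.0924; after-tax cost = 5.31% × (1 − 29%) = 3.7701%.
Subordinated notes: weight = 1389/9997.88 = 0.1389; after-tax cost = 7.75% × (1 − 29%) = 5.5025%.
WACC = 0.7180 × 6.7565% + 0.0507 × 7.2609% + 0.0924 × 3.7701% + 0.1389 × 5.5025% = 6.3318%.

6.33%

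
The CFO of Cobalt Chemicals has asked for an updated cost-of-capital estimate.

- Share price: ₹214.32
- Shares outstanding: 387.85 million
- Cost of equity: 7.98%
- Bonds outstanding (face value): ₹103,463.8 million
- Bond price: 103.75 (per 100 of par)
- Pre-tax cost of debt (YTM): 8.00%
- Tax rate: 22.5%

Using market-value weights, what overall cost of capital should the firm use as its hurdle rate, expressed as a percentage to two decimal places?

Market value of equity E = 214.32 × 387.85m = 83124.012m. Market value of debt D = 103463.8m × 103.75/100 = 107343.6925m.
Total capital V = 83124.012 + 107343.6925 = 190467.7045.
Equity: weight = 83124.012/190467.7045 = 0.4364; cost = 7.98%.
Bonds outstanding: weight = 107343.6925/190467.7045 = 0.5636; after-tax cost = 8% × (1 − 22.5%) = 6.2000%.
WACC = 0.4364 × 7.9800% + 0.5636 × 6.2000% = 6.9768%.

6.98%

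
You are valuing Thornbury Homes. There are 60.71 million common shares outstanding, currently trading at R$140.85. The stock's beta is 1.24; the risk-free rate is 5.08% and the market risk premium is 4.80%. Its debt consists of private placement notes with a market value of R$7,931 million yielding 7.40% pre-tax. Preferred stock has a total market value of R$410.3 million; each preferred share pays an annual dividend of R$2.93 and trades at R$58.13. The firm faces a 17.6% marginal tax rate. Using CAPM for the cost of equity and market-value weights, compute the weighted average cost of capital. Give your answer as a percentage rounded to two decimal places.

8.57%

Cost of equity via CAPM: Re = 5.08% + 1.24 × 4.8% = 11.0320%.
Cost of preferred: Rp = 2.93 / 58.13 = 5.0404%.
Market value of equity E = 140.85 × 60.71m = 8551.0035m.
Total capital V = 8551.0035 + 410.3 + 7931 = 16892.3035.
Equity: weight = 8551.0035/16892.3035 = 0.5062; cost = 11.032%.
Preferred: weight = 410.3/16892.3035 = 0.0243; cost = 5.0404%.
Private placement notes: weight = 7931/16892.3035 = 0.4695; after-tax cost = 7.4% × (1 − 17.6%) = 6.0976%.
WACC = 0.5062 × 11.0320% + 0.0243 × 5.0404% + 0.4695 × 6.0976% = 8.5697%.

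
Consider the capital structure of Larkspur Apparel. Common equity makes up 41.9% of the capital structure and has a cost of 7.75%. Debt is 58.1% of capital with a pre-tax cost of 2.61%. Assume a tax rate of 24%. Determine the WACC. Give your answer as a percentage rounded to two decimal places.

4.40%

After-tax cost of debt = 2.61% × (1 − 24%) = 1.9836%.
WACC = 0.419 × 7.7500% + 0.581 × 1.9836% = 4.3997%.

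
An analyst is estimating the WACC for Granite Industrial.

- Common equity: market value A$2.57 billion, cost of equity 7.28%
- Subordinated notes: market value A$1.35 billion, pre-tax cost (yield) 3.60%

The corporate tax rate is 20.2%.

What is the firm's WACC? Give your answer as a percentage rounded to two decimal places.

5.76%

Total capital V = 2.57 + 1.35 = 3.92.
Equity: weight = 2.57/3.92 = 0.6556; cost = 7.28%.
Subordinated notes: weight = 1.35/3.92 = 0.3444; after-tax cost = 3.6% × (1 − 20.2%) = 2.8728%.
WACC = 0.6556 × 7.2800% + 0.3444 × 2.8728% = 5.7622%.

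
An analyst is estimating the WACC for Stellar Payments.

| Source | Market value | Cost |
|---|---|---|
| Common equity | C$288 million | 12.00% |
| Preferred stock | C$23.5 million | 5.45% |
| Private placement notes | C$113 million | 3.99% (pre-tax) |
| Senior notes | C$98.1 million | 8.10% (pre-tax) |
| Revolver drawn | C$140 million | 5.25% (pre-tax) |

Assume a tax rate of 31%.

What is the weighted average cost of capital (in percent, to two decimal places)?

Total capital V = 288 + 23.5 + 113 + 98.1 + 140 = 662.6.
Equity: weight = 288/662.6 = 0.4347; cost = 12%.
Preferred: weight = 23.5/662.6 = 0.0355; cost = 5.45%.
Private placement notes: weight = 113/662.6 = 0.1705; after-tax cost = 3.99% × (1 − 31%) = 2.7531%.
Senior notes: weight = 98.1/662.6 = 0.1481; after-tax cost = 8.1% × (1 − 31%) = 5.5890%.
Revolver drawn: weight = 140/662.6 = 0.2113; after-tax cost = 5.25% × (1 − 31%) = 3.6225%.
WACC = 0.4347 × 12.0000% + 0.0355 × 5.4500% + 0.1705 × 2.7531% + 0.1481 × 5.5890% + 0.2113 × 3.6225% = 7.4715%.

7.47%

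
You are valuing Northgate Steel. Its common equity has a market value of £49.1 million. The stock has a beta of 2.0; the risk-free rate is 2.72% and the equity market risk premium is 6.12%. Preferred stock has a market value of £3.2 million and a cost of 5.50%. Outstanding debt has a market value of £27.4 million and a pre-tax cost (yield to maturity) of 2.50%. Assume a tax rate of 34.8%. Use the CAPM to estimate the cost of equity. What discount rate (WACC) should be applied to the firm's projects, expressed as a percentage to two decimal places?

Cost of equity via CAPM: Re = 2.72% + 2.0 × 6.12% = 14.9600%.
Total capital V = 49.1 + 3.2 + 27.4 = 79.7.
Equity: weight = 49.1/79.7 = 0.6161; cost = 14.96%.
Preferred: weight = 3.2/79.7 = 0.0402; cost = 5.5%.
Debt: weight = 27.4/79.7 = 0.3438; after-tax cost = 2.5% × (1 − 34.8%) = 1.6300%.
WACC = 0.6161 × 14.9600% + 0.0402 × 5.5000% + 0.3438 × 1.6300% = 9.9975%.

10.00%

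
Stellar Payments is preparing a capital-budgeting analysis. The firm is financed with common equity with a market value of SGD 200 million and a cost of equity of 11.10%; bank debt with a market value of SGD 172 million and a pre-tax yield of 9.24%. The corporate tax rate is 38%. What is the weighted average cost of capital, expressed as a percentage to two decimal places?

8.62%

Total capital V = 200 + 172 = 372.
Equity: weight = 200/372 = 0.5376; cost = 11.1%.
Bank debt: weight = 172/372 = 0.4624; after-tax cost = 9.24% × (1 − 38%) = 5.7288%.
WACC = 0.5376 × 11.1000% + 0.4624 × 5.7288% = 8.6165%.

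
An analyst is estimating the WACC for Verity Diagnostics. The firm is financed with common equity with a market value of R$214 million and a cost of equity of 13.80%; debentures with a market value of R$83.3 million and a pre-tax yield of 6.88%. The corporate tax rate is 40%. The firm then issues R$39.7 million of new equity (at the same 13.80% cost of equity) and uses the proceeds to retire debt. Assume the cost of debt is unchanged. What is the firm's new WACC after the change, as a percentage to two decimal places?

After the change:
Total capital V = 253.7 + 43.6 = 297.3.
Equity: weight = 253.7/297.3 = 0.8533; cost = 13.8%.
Debentures: weight = 43.6/297.3 = 0.1467; after-tax cost = 6.88% × (1 − 40%) = 4.1280%.
WACC = 0.8533 × 13.8000% + 0.1467 × 4.1280% = 12.3816%.

12.38%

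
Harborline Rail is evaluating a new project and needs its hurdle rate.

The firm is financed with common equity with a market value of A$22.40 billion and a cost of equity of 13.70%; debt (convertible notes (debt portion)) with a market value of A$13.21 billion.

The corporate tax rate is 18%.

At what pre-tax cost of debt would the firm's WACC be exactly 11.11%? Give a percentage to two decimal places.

8.19%

Total capital V = 22.4 + 13.21 = 35.61.
Equity weight = 22.4/35.61 = 0.6290.
Convertible notes (debt portion) weight = 13.21/35.61 = 0.3710.
Equity contribution = 0.6290 × 13.7% = 8.6178%.
Remaining for debt = 11.11% − 8.6178% = 2.4922%.
Rd × (1 − 18%) × 0.3710 = 2.4922%  ⇒  Rd = 8.1929%.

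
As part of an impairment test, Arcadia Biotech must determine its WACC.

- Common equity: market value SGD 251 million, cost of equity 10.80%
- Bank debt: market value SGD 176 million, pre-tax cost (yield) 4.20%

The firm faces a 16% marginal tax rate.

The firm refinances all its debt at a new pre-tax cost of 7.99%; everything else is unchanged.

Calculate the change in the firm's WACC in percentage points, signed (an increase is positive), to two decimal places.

+1.31 pp

Current WACC:
Total capital V = 251 + 176 = 427.
Equity: weight = 251/427 = 0.5878; cost = 10.8%.
Bank debt: weight = 176/427 = 0.4122; after-tax cost = 4.2% × (1 − 16%) = 3.5280%.
WACC = 0.5878 × 10.8000% + 0.4122 × 3.5280% = 7.8026%.
After the change:
Total capital V = 251 + 176 = 427.
Equity: weight = 251/427 = 0.5878; cost = 10.8%.
Bank debt: weight = 176/427 = 0.4122; after-tax cost = 7.99% × (1 − 16%) = 6.7116%.
WACC = 0.5878 × 10.8000% + 0.4122 × 6.7116% = 9.1149%.
Change in WACC = 9.1149% − 7.8026% = 1.3122 pp.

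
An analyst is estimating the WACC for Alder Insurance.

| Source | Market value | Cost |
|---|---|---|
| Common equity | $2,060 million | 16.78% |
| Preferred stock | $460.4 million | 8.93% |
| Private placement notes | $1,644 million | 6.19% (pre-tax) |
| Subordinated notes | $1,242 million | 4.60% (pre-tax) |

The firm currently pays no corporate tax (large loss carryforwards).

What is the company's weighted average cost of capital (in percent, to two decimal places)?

Total capital V = 2060 + 460.4 + 1644 + 1242 = 5406.4.
Equity: weight = 2060/5406.4 = 0.3810; cost = 16.78%.
Preferred: weight = 460.4/5406.4 = 0.0852; cost = 8.93%.
Private placement notes: weight = 1644/5406.4 = 0.3041; after-tax cost = 6.19% × (1 − 0%) = 6.1900%.
Subordinated notes: weight = 1242/5406.4 = 0.2297; after-tax cost = 4.6% × (1 − 0%) = 4.6000%.
WACC = 0.3810 × 16.7800% + 0.0852 × 8.9300% + 0.3041 × 6.1900% + 0.2297 × 4.6000% = 10.0932%.

10.09%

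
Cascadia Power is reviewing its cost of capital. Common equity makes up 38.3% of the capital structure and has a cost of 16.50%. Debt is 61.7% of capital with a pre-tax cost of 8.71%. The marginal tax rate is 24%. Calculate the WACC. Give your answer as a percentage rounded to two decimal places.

10.40%

After-tax cost of debt = 8.71% × (1 − 24%) = 6.6196%.
WACC = 0.383 × 16.5000% + 0.617 × 6.6196% = 10.4038%.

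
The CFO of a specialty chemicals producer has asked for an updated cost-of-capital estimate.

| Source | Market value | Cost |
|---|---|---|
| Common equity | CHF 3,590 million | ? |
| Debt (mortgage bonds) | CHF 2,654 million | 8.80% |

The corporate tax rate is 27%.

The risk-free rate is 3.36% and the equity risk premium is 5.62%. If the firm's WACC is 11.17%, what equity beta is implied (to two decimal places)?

Total capital V = 3590 + 2654 = 6244.
Equity weight = 3590/6244 = 0.5750.
Mortgage bonds weight = 2654/6244 = 0.4250.
Debt contribution = 0.4250 × 8.8% × (1 − 27%) = 2.7305%.
Required equity contribution = 11.17% − 2.7305% = 8.4395%  ⇒  Re = 14.6786%.
CAPM: 14.6786% = 3.36% + β × 5.62%  ⇒  β = 2.0140.

2.01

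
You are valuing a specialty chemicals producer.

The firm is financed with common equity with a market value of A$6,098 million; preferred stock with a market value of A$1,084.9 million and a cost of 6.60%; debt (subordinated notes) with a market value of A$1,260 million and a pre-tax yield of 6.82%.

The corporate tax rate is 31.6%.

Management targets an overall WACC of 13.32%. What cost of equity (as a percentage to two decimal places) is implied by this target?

16.30%

Total capital V = 6098 + 1084.9 + 1260 = 8442.9.
Equity weight = 6098/8442.9 = 0.7223.
Preferred weight = 1084.9/8442.9 = 0.1285.
Subordinated notes weight = 1260/8442.9 = 0.1492.
Debt contribution = 0.1492 × 6.82% × (1 − 31.6%) = 0.6962%.
Preferred contribution = 0.1285 × 6.6% = 0.8481%.
Required equity contribution = 13.32% − 1.5443% = 11.7757%.
Re = 11.7757% / 0.7223 = 16.3039%.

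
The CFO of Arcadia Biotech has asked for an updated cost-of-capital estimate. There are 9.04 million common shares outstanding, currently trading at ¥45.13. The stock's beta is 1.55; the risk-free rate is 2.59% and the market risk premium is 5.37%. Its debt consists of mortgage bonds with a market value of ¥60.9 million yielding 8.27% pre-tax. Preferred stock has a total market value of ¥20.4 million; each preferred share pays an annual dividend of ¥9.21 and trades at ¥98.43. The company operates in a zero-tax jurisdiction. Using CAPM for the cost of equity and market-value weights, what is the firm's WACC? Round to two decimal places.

10.52%

Cost of equity via CAPM: Re = 2.59% + 1.55 × 5.37% = 10.9135%.
Cost of preferred: Rp = 9.21 / 98.43 = 9.3569%.
Market value of equity E = 45.13 × 9.04m = 407.9752m.
Total capital V = 407.9752 + 20.4 + 60.9 = 489.2752.
Equity: weight = 407.9752/489.2752 = 0.8338; cost = 10.9135%.
Preferred: weight = 20.4/489.2752 = 0.0417; cost = 9.3569%.
Mortgage bonds: weight = 60.9/489.2752 = 0.1245; after-tax cost = 8.27% × (1 − 0%) = 8.2700%.
WACC = 0.8338 × 10.9135% + 0.0417 × 9.3569% + 0.1245 × 8.2700% = 10.5196%.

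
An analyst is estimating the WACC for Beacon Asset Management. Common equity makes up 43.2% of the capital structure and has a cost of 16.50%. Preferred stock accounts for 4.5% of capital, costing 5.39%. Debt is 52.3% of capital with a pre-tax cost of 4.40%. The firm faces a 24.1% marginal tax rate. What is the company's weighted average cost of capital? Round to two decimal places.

After-tax cost of debt = 4.4% × (1 − 24.1%) = 3.3396%.
WACC = 0.432 × 16.5000% + 0.045 × 5.3900% + 0.523 × 3.3396% = 9.1172%.

9.12%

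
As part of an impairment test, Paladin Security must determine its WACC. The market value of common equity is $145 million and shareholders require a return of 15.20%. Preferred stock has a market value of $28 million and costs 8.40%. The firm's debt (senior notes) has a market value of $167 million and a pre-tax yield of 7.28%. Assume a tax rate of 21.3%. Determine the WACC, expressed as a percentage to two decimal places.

Total capital V = 145 + 28 + 167 = 340.
Equity: weight = 145/340 = 0.4265; cost = 15.2%.
Preferred: weight = 28/340 = 0.0824; cost = 8.4%.
Senior notes: weight = 167/340 = 0.4912; after-tax cost = 7.28% × (1 − 21.3%) = 5.7294%.
WACC = 0.4265 × 15.2000% + 0.0824 × 8.4000% + 0.4912 × 5.7294% = 9.9882%.

9.99%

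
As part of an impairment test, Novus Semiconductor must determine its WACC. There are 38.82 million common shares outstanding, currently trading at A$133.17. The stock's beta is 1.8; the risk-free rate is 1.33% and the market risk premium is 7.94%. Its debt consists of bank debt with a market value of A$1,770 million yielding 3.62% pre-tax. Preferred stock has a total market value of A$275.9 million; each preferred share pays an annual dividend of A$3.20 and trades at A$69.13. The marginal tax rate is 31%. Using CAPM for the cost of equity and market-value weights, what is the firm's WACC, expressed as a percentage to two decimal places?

Cost of equity via CAPM: Re = 1.33% + 1.8 × 7.94% = 15.6220%.
Cost of preferred: Rp = 3.2 / 69.13 = 4.6290%.
Market value of equity E = 133.17 × 38.82m = 5169.6594m.
Total capital V = 5169.6594 + 275.9 + 1770 = 7215.5594.
Equity: weight = 5169.6594/7215.5594 = 0.7165; cost = 15.622%.
Preferred: weight = 275.9/7215.5594 = 0.0382; cost = 4.629%.
Bank debt: weight = 1770/7215.5594 = 0.2453; after-tax cost = 3.62% × (1 − 31%) = 2.4978%.
WACC = 0.7165 × 15.6220% + 0.0382 × 4.6290% + 0.2453 × 2.4978% = 11.9823%.

11.98%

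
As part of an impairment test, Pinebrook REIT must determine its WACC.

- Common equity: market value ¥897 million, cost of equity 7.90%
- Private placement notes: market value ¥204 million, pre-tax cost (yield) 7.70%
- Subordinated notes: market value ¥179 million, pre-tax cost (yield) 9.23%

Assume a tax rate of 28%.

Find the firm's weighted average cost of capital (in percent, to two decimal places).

7.35%

Total capital V = 897 + 204 + 179 = 1280.
Equity: weight = 897/1280 = 0.7008; cost = 7.9%.
Private placement notes: weight = 204/1280 = 0.1594; after-tax cost = 7.7% × (1 − 28%) = 5.5440%.
Subordinated notes: weight = 179/1280 = 0.1398; after-tax cost = 9.23% × (1 − 28%) = 6.6456%.
WACC = 0.7008 × 7.9000% + 0.1594 × 5.5440% + 0.1398 × 6.6456% = 7.3491%.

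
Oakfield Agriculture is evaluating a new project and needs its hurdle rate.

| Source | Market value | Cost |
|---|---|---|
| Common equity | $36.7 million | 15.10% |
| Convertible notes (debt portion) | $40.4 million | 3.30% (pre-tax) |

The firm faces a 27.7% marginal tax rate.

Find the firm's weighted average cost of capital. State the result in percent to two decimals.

8.44%

Total capital V = 36.7 + 40.4 = 77.1.
Equity: weight = 36.7/77.1 = 0.4760; cost = 15.1%.
Convertible notes (debt portion): weight = 40.4/77.1 = 0.5240; after-tax cost = 3.3% × (1 − 27.7%) = 2.3859%.
WACC = 0.4760 × 15.1000% + 0.5240 × 2.3859% = 8.4379%.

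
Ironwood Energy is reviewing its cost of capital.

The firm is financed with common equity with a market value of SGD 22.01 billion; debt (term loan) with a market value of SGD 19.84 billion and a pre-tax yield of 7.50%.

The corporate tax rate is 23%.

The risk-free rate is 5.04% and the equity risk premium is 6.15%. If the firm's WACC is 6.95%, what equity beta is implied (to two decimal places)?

Total capital V = 22.01 + 19.84 = 41.85.
Equity weight = 22.01/41.85 = 0.5259.
Term loan weight = 19.84/41.85 = 0.4741.
Debt contribution = 0.4741 × 7.5% × (1 − 23%) = 2.7378%.
Required equity contribution = 6.95% − 2.7378% = 4.2122%  ⇒  Re = 8.0092%.
CAPM: 8.0092% = 5.04% + β × 6.15%  ⇒  β = 0.4828.

0.48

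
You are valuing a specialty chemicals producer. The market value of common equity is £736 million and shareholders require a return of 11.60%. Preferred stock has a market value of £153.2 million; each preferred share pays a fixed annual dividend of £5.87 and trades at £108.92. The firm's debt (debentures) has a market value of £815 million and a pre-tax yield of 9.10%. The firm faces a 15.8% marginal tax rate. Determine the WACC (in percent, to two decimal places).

9.16%

Cost of preferred: Rp = 5.87 / 108.92 = 5.3893%.
Total capital V = 736 + 153.2 + 815 = 1704.2.
Equity: weight = 736/1704.2 = 0.4319; cost = 11.6%.
Preferred: weight = 153.2/1704.2 = 0.0899; cost = 5.3893%.
Debentures: weight = 815/1704.2 = 0.4782; after-tax cost = 9.1% × (1 − 15.8%) = 7.6622%.
WACC = 0.4319 × 11.6000% + 0.0899 × 5.3893% + 0.4782 × 7.6622% = 9.1585%.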